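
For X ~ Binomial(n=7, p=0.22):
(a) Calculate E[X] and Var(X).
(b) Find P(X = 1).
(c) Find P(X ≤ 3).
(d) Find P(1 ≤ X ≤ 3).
(a) E[X] = 1.5400, Var(X) = 1.2012
(b) P(X = 1) = 0.346807
(c) P(X ≤ 3) = 0.953863
(d) P(1 ≤ X ≤ 3) = 0.778207

We have X ~ Binomial(n=7, p=0.22).

(a) Moments:
E[X] = 1.5400
Var(X) = 1.2012
σ = √Var(X) = 1.0960

(b) Point probability using PMF:
P(X = 1) = 0.346807

(c) Cumulative probability using CDF:
P(X ≤ 3) = F(3) = 0.953863

(d) Range probability:
P(1 ≤ X ≤ 3) = P(X ≤ 3) - P(X ≤ 0)
                   = F(3) - F(0)
                   = 0.953863 - 0.175656
                   = 0.778207

This means approximately 77.8% of outcomes fall in the interval [1, 3].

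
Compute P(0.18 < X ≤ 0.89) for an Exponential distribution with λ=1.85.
0.524047

We have X ~ Exponential(λ=1.85).

To find P(0.18 < X ≤ 0.89), we use:
P(0.18 < X ≤ 0.89) = P(X ≤ 0.89) - P(X ≤ 0.18)
                 = F(0.89) - F(0.18)
                 = 0.807277 - 0.283230
                 = 0.524047

So there's approximately a 52.4% chance that X falls in this range.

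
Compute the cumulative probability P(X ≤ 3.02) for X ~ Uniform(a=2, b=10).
0.127500

We have X ~ Uniform(a=2, b=10).

The CDF gives us P(X ≤ k).

Using the CDF:
P(X ≤ 3.02) = 0.127500

This means there's approximately a 12.8% chance that X is at most 3.02.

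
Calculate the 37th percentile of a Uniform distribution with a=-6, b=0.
-3.7800

We have X ~ Uniform(a=-6, b=0).

We want to find x such that P(X ≤ x) = 0.37.

This is the 37th percentile, which means 37% of values fall below this point.

Using the inverse CDF (quantile function):
x = F⁻¹(0.37) = -3.7800

Verification: P(X ≤ -3.7800) = 0.37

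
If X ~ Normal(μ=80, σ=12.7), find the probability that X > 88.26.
0.257719

We have X ~ Normal(μ=80, σ=12.7).

P(X > 88.26) = 1 - P(X ≤ 88.26)
                = 1 - F(88.26)
                = 1 - 0.742281
                = 0.257719

So there's approximately a 25.8% chance that X exceeds 88.26.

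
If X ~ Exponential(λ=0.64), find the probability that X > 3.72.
0.092477

We have X ~ Exponential(λ=0.64).

P(X > 3.72) = 1 - P(X ≤ 3.72)
                = 1 - F(3.72)
                = 1 - 0.907523
                = 0.092477

So there's approximately a 9.2% chance that X exceeds 3.72.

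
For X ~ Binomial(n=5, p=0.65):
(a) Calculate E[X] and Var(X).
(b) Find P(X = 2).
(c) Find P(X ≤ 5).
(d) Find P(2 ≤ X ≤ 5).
(a) E[X] = 3.2500, Var(X) = 1.1375
(b) P(X = 2) = 0.181147
(c) P(X ≤ 5) = 1.000000
(d) P(2 ≤ X ≤ 5) = 0.945978

We have X ~ Binomial(n=5, p=0.65).

(a) Moments:
E[X] = 3.2500
Var(X) = 1.1375
σ = √Var(X) = 1.0665

(b) Point probability using PMF:
P(X = 2) = 0.181147

(c) Cumulative probability using CDF:
P(X ≤ 5) = F(5) = 1.000000

(d) Range probability:
P(2 ≤ X ≤ 5) = P(X ≤ 5) - P(X ≤ 1)
                   = F(5) - F(1)
                   = 1.000000 - 0.054022
                   = 0.945978

This means approximately 94.6% of outcomes fall in the interval [2, 5].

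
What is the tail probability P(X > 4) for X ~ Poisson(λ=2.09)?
0.061138

We have X ~ Poisson(λ=2.09).

P(X > 4) = 1 - P(X ≤ 4)
                = 1 - F(4)
                = 1 - 0.938862
                = 0.061138

So there's approximately a 6.1% chance that X exceeds 4.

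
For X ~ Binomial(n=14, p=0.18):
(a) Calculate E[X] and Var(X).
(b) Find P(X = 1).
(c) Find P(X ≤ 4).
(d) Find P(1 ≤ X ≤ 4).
(a) E[X] = 2.5200, Var(X) = 2.0664
(b) P(X = 1) = 0.190977
(c) P(X ≤ 4) = 0.909304
(d) P(1 ≤ X ≤ 4) = 0.847160

We have X ~ Binomial(n=14, p=0.18).

(a) Moments:
E[X] = 2.5200
Var(X) = 2.0664
σ = √Var(X) = 1.4375

(b) Point probability using PMF:
P(X = 1) = 0.190977

(c) Cumulative probability using CDF:
P(X ≤ 4) = F(4) = 0.909304

(d) Range probability:
P(1 ≤ X ≤ 4) = P(X ≤ 4) - P(X ≤ 0)
                   = F(4) - F(0)
                   = 0.909304 - 0.062143
                   = 0.847160

This means approximately 84.7% of outcomes fall in the interval [1, 4].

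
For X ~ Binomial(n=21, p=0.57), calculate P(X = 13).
0.159464

We have X ~ Binomial(n=21, p=0.57).

For a Binomial distribution, the PMF gives us the probability of each outcome.

Using the PMF formula:
P(X = 13) = 0.159464

Rounded to 4 decimal places: 0.1595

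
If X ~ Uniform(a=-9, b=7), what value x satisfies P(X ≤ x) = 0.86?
4.7600

We have X ~ Uniform(a=-9, b=7).

We want to find x such that P(X ≤ x) = 0.86.

This is the 86th percentile, which means 86% of values fall below this point.

Using the inverse CDF (quantile function):
x = F⁻¹(0.86) = 4.7600

Verification: P(X ≤ 4.7600) = 0.86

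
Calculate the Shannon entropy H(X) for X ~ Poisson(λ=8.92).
2.5031 nats

We have X ~ Poisson(λ=8.92).

The Shannon entropy measures the uncertainty or information content of the distribution.

For a Poisson distribution with λ=8.92:
H(X) = 2.5031 nats

(In bits, this would be 3.6112 bits.)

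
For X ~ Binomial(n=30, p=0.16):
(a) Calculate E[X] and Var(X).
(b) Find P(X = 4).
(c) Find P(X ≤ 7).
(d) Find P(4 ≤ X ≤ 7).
(a) E[X] = 4.8000, Var(X) = 4.0320
(b) P(X = 4) = 0.193006
(c) P(X ≤ 7) = 0.905457
(d) P(4 ≤ X ≤ 7) = 0.634978

We have X ~ Binomial(n=30, p=0.16).

(a) Moments:
E[X] = 4.8000
Var(X) = 4.0320
σ = √Var(X) = 2.0080

(b) Point probability using PMF:
P(X = 4) = 0.193006

(c) Cumulative probability using CDF:
P(X ≤ 7) = F(7) = 0.905457

(d) Range probability:
P(4 ≤ X ≤ 7) = P(X ≤ 7) - P(X ≤ 3)
                   = F(7) - F(3)
                   = 0.905457 - 0.270480
                   = 0.634978

This means approximately 63.5% of outcomes fall in the interval [4, 7].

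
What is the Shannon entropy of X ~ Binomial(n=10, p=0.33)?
1.8080 nats

We have X ~ Binomial(n=10, p=0.33).

The Shannon entropy measures the uncertainty or information content of the distribution.

For a Binomial distribution with n=10, p=0.33:
H(X) = 1.8080 nats

(In bits, this would be 2.6084 bits.)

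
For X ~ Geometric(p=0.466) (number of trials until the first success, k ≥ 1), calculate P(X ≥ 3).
0.285156

We have X ~ Geometric(p=0.466) (number of trials until the first success, k ≥ 1).

For discrete distributions, P(X ≥ 3) = 1 - P(X ≤ 2).

P(X ≤ 2) = 0.714844
P(X ≥ 3) = 1 - 0.714844 = 0.285156

So there's approximately a 28.5% chance that X is at least 3.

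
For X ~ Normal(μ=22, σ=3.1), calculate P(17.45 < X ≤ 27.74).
0.896872

We have X ~ Normal(μ=22, σ=3.1).

To find P(17.45 < X ≤ 27.74), we use:
P(17.45 < X ≤ 27.74) = P(X ≤ 27.74) - P(X ≤ 17.45)
                 = F(27.74) - F(17.45)
                 = 0.967959 - 0.071087
                 = 0.896872

So there's approximately a 89.7% chance that X falls in this range.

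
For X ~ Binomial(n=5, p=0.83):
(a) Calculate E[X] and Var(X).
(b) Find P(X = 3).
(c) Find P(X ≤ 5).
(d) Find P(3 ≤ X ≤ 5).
(a) E[X] = 4.1500, Var(X) = 0.7055
(b) P(X = 3) = 0.165246
(c) P(X ≤ 5) = 1.000000
(d) P(3 ≤ X ≤ 5) = 0.962546

We have X ~ Binomial(n=5, p=0.83).

(a) Moments:
E[X] = 4.1500
Var(X) = 0.7055
σ = √Var(X) = 0.8399

(b) Point probability using PMF:
P(X = 3) = 0.165246

(c) Cumulative probability using CDF:
P(X ≤ 5) = F(5) = 1.000000

(d) Range probability:
P(3 ≤ X ≤ 5) = P(X ≤ 5) - P(X ≤ 2)
                   = F(5) - F(2)
                   = 1.000000 - 0.037454
                   = 0.962546

This means approximately 96.3% of outcomes fall in the interval [3, 5].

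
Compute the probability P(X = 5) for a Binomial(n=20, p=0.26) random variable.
0.201273

We have X ~ Binomial(n=20, p=0.26).

For a Binomial distribution, the PMF gives us the probability of each outcome.

Using the PMF formula:
P(X = 5) = 0.201273

Rounded to 4 decimal places: 0.2013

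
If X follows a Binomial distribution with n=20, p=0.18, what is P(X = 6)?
0.081924

We have X ~ Binomial(n=20, p=0.18).

For a Binomial distribution, the PMF gives us the probability of each outcome.

Using the PMF formula:
P(X = 6) = 0.081924

Rounded to 4 decimal places: 0.0819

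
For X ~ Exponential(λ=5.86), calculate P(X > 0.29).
0.182793

We have X ~ Exponential(λ=5.86).

P(X > 0.29) = 1 - P(X ≤ 0.29)
                = 1 - F(0.29)
                = 1 - 0.817207
                = 0.182793

So there's approximately a 18.3% chance that X exceeds 0.29.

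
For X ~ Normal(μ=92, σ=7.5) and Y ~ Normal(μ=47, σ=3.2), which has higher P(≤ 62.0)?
Y has higher probability (P(Y ≤ 62.0) = 1.0000 > P(X ≤ 62.0) = 0.0000)

Compute P(≤ 62.0) for each distribution:

X ~ Normal(μ=92, σ=7.5):
P(X ≤ 62.0) = 0.0000

Y ~ Normal(μ=47, σ=3.2):
P(Y ≤ 62.0) = 1.0000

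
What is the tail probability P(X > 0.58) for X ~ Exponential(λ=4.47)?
0.074825

We have X ~ Exponential(λ=4.47).

P(X > 0.58) = 1 - P(X ≤ 0.58)
                = 1 - F(0.58)
                = 1 - 0.925175
                = 0.074825

So there's approximately a 7.5% chance that X exceeds 0.58.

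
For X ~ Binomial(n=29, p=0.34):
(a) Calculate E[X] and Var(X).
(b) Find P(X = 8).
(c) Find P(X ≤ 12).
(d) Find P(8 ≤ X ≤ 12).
(a) E[X] = 9.8600, Var(X) = 6.5076
(b) P(X = 8) = 0.124431
(c) P(X ≤ 12) = 0.849504
(d) P(8 ≤ X ≤ 12) = 0.671177

We have X ~ Binomial(n=29, p=0.34).

(a) Moments:
E[X] = 9.8600
Var(X) = 6.5076
σ = √Var(X) = 2.5510

(b) Point probability using PMF:
P(X = 8) = 0.124431

(c) Cumulative probability using CDF:
P(X ≤ 12) = F(12) = 0.849504

(d) Range probability:
P(8 ≤ X ≤ 12) = P(X ≤ 12) - P(X ≤ 7)
                   = F(12) - F(7)
                   = 0.849504 - 0.178327
                   = 0.671177

This means approximately 67.1% of outcomes fall in the interval [8, 12].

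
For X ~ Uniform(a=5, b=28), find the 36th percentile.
13.2800

We have X ~ Uniform(a=5, b=28).

We want to find x such that P(X ≤ x) = 0.36.

This is the 36th percentile, which means 36% of values fall below this point.

Using the inverse CDF (quantile function):
x = F⁻¹(0.36) = 13.2800

Verification: P(X ≤ 13.2800) = 0.36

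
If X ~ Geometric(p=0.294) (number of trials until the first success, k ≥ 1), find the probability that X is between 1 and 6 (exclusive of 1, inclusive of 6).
0.582169

We have X ~ Geometric(p=0.294) (number of trials until the first success, k ≥ 1).

To find P(1 < X ≤ 6), we use:
P(1 < X ≤ 6) = P(X ≤ 6) - P(X ≤ 1)
                 = F(6) - F(1)
                 = 0.876169 - 0.294000
                 = 0.582169

So there's approximately a 58.2% chance that X falls in this range.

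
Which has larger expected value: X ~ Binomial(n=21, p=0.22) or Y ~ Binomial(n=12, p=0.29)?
X has larger mean (4.6200 > 3.4800)

Compute the expected value for each distribution:

X ~ Binomial(n=21, p=0.22):
E[X] = 4.6200

Y ~ Binomial(n=12, p=0.29):
E[Y] = 3.4800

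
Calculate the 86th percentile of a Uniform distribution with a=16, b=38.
34.9200

We have X ~ Uniform(a=16, b=38).

We want to find x such that P(X ≤ x) = 0.86.

This is the 86th percentile, which means 86% of values fall below this point.

Using the inverse CDF (quantile function):
x = F⁻¹(0.86) = 34.9200

Verification: P(X ≤ 34.9200) = 0.86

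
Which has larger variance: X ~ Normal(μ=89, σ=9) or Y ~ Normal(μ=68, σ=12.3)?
Y has larger variance (151.2900 > 81.0000)

Compute the variance for each distribution:

X ~ Normal(μ=89, σ=9):
Var(X) = 81.0000

Y ~ Normal(μ=68, σ=12.3):
Var(Y) = 151.2900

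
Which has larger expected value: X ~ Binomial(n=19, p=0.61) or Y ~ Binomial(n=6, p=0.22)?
X has larger mean (11.5900 > 1.3200)

Compute the expected value for each distribution:

X ~ Binomial(n=19, p=0.61):
E[X] = 11.5900

Y ~ Binomial(n=6, p=0.22):
E[Y] = 1.3200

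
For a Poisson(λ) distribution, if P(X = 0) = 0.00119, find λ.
λ = 6.7338

For a Poisson(λ) distribution, the PMF at 0 is:
P(X = 0) = λ^0 e^(-λ) / 0! = e^(-λ)

Given P(X = 0) = 0.00119:
e^(-λ) = 0.00119
-λ = ln(0.00119)
λ = -ln(0.00119) = 6.7338

Verification: e^(-6.7338) = 0.00119 ✓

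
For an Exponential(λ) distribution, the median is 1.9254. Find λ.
λ = 0.3600

For X ~ Exponential(λ), the CDF is F(x) = 1 - e^(-λx).
The median m satisfies F(m) = 0.5:
1 - e^(-λm) = 0.5
e^(-λm) = 0.5
λm = ln(2)
m = ln(2) / λ

Given m = 1.9254:
λ = ln(2) / 1.9254 = 0.693147 / 1.9254 = 0.3600

Verification: ln(2) / 0.3600 = 1.9254 ✓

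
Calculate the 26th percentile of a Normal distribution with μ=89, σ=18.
77.4198

We have X ~ Normal(μ=89, σ=18).

We want to find x such that P(X ≤ x) = 0.26.

This is the 26th percentile, which means 26% of values fall below this point.

Using the inverse CDF (quantile function):
x = F⁻¹(0.26) = 77.4198

Verification: P(X ≤ 77.4198) = 0.26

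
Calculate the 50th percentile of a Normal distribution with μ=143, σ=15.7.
143.0000

We have X ~ Normal(μ=143, σ=15.7).

We want to find x such that P(X ≤ x) = 0.5.

This is the 50th percentile, which means 50% of values fall below this point.

Using the inverse CDF (quantile function):
x = F⁻¹(0.5) = 143.0000

Verification: P(X ≤ 143.0000) = 0.5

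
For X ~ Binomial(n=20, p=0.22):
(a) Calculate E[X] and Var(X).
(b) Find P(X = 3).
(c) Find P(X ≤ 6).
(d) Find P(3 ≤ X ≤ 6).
(a) E[X] = 4.4000, Var(X) = 3.4320
(b) P(X = 3) = 0.177738
(c) P(X ≤ 6) = 0.869863
(d) P(3 ≤ X ≤ 6) = 0.718690

We have X ~ Binomial(n=20, p=0.22).

(a) Moments:
E[X] = 4.4000
Var(X) = 3.4320
σ = √Var(X) = 1.8526

(b) Point probability using PMF:
P(X = 3) = 0.177738

(c) Cumulative probability using CDF:
P(X ≤ 6) = F(6) = 0.869863

(d) Range probability:
P(3 ≤ X ≤ 6) = P(X ≤ 6) - P(X ≤ 2)
                   = F(6) - F(2)
                   = 0.869863 - 0.151172
                   = 0.718690

This means approximately 71.9% of outcomes fall in the interval [3, 6].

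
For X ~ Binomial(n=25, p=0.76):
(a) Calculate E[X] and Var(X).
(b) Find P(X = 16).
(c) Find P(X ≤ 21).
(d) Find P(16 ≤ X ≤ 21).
(a) E[X] = 19.0000, Var(X) = 4.5600
(b) P(X = 16) = 0.066862
(c) P(X ≤ 21) = 0.883424
(d) P(16 ≤ X ≤ 21) = 0.827452

We have X ~ Binomial(n=25, p=0.76).

(a) Moments:
E[X] = 19.0000
Var(X) = 4.5600
σ = √Var(X) = 2.1354

(b) Point probability using PMF:
P(X = 16) = 0.066862

(c) Cumulative probability using CDF:
P(X ≤ 21) = F(21) = 0.883424

(d) Range probability:
P(16 ≤ X ≤ 21) = P(X ≤ 21) - P(X ≤ 15)
                   = F(21) - F(15)
                   = 0.883424 - 0.055972
                   = 0.827452

This means approximately 82.7% of outcomes fall in the interval [16, 21].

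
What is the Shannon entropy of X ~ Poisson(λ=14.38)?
2.7458 nats

We have X ~ Poisson(λ=14.38).

The Shannon entropy measures the uncertainty or information content of the distribution.

For a Poisson distribution with λ=14.38:
H(X) = 2.7458 nats

(In bits, this would be 3.9614 bits.)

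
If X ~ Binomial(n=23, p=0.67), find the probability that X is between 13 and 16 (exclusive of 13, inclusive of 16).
0.481306

We have X ~ Binomial(n=23, p=0.67).

To find P(13 < X ≤ 16), we use:
P(13 < X ≤ 16) = P(X ≤ 16) - P(X ≤ 13)
                 = F(16) - F(13)
                 = 0.677905 - 0.196599
                 = 0.481306

So there's approximately a 48.1% chance that X falls in this range.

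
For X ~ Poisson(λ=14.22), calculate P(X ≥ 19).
0.129937

We have X ~ Poisson(λ=14.22).

For discrete distributions, P(X ≥ 19) = 1 - P(X ≤ 18).

P(X ≤ 18) = 0.870063
P(X ≥ 19) = 1 - 0.870063 = 0.129937

So there's approximately a 13.0% chance that X is at least 19.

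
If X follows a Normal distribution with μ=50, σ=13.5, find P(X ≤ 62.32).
0.819272

We have X ~ Normal(μ=50, σ=13.5).

The CDF gives us P(X ≤ k).

Using the CDF:
P(X ≤ 62.32) = 0.819272

This means there's approximately a 81.9% chance that X is at most 62.32.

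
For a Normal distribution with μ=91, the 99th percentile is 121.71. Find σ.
σ = 13.2009

For X ~ Normal(μ, σ), the p-th percentile satisfies x = μ + z_p × σ,
where z_p = Φ⁻¹(p) is the standard normal quantile.

Step 1: z_{0.99} = Φ⁻¹(0.99) = 2.3263

Step 2: Solve for σ:
121.71 = 91 + 2.3263 × σ
σ = (121.71 - 91) / 2.3263
σ = 30.71 / 2.3263
σ = 13.2009

Verification: μ + z × σ = 91 + 2.3263 × 13.2009 = 121.71 ✓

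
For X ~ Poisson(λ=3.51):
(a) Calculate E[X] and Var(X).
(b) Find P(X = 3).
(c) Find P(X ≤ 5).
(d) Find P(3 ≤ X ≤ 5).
(a) E[X] = 3.5100, Var(X) = 3.5100
(b) P(X = 3) = 0.215475
(c) P(X ≤ 5) = 0.856289
(d) P(3 ≤ X ≤ 5) = 0.537287

We have X ~ Poisson(λ=3.51).

(a) Moments:
E[X] = 3.5100
Var(X) = 3.5100
σ = √Var(X) = 1.8735

(b) Point probability using PMF:
P(X = 3) = 0.215475

(c) Cumulative probability using CDF:
P(X ≤ 5) = F(5) = 0.856289

(d) Range probability:
P(3 ≤ X ≤ 5) = P(X ≤ 5) - P(X ≤ 2)
                   = F(5) - F(2)
                   = 0.856289 - 0.319002
                   = 0.537287

This means approximately 53.7% of outcomes fall in the interval [3, 5].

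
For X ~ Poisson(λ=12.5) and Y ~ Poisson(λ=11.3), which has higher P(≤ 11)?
Y has higher probability (P(Y ≤ 11) = 0.5435 > P(X ≤ 11) = 0.4058)

Compute P(≤ 11) for each distribution:

X ~ Poisson(λ=12.5):
P(X ≤ 11) = 0.4058

Y ~ Poisson(λ=11.3):
P(Y ≤ 11) = 0.5435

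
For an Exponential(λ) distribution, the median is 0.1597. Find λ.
λ = 4.3403

For X ~ Exponential(λ), the CDF is F(x) = 1 - e^(-λx).
The median m satisfies F(m) = 0.5:
1 - e^(-λm) = 0.5
e^(-λm) = 0.5
λm = ln(2)
m = ln(2) / λ

Given m = 0.1597:
λ = ln(2) / 0.1597 = 0.693147 / 0.1597 = 4.3403

Verification: ln(2) / 4.3403 = 0.1597 ✓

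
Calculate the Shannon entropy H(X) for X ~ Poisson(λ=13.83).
2.7261 nats

We have X ~ Poisson(λ=13.83).

The Shannon entropy measures the uncertainty or information content of the distribution.

For a Poisson distribution with λ=13.83:
H(X) = 2.7261 nats

(In bits, this would be 3.9329 bits.)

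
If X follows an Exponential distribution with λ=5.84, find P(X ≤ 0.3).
0.826573

We have X ~ Exponential(λ=5.84).

The CDF gives us P(X ≤ k).

Using the CDF:
P(X ≤ 0.3) = 0.826573

This means there's approximately a 82.7% chance that X is at most 0.3.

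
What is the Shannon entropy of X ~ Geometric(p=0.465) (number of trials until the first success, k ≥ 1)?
1.4854 nats

We have X ~ Geometric(p=0.465) (number of trials until the first success, k ≥ 1).

The Shannon entropy measures the uncertainty or information content of the distribution.

For a Geometric distribution with p=0.465 (number of trials until the first success, k ≥ 1):
H(X) = 1.4854 nats

(In bits, this would be 2.1429 bits.)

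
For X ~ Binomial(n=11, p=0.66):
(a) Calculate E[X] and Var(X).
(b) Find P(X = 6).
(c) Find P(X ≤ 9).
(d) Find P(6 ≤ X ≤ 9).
(a) E[X] = 7.2600, Var(X) = 2.4684
(b) P(X = 6) = 0.173500
(c) P(X ≤ 9) = 0.930993
(d) P(6 ≤ X ≤ 9) = 0.798643

We have X ~ Binomial(n=11, p=0.66).

(a) Moments:
E[X] = 7.2600
Var(X) = 2.4684
σ = √Var(X) = 1.5711

(b) Point probability using PMF:
P(X = 6) = 0.173500

(c) Cumulative probability using CDF:
P(X ≤ 9) = F(9) = 0.930993

(d) Range probability:
P(6 ≤ X ≤ 9) = P(X ≤ 9) - P(X ≤ 5)
                   = F(9) - F(5)
                   = 0.930993 - 0.132350
                   = 0.798643

This means approximately 79.9% of outcomes fall in the interval [6, 9].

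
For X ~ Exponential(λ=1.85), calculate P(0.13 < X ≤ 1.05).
0.642890

We have X ~ Exponential(λ=1.85).

To find P(0.13 < X ≤ 1.05), we use:
P(0.13 < X ≤ 1.05) = P(X ≤ 1.05) - P(X ≤ 0.13)
                 = F(1.05) - F(0.13)
                 = 0.856655 - 0.213765
                 = 0.642890

So there's approximately a 64.3% chance that X falls in this range.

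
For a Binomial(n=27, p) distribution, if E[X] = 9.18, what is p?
p = 0.34

For a Binomial(n, p) distribution:
E[X] = n × p

Given n = 27 and E[X] = 9.18:
9.18 = 27 × p
p = 9.18 / 27 = 0.34

Verification: Binomial(27, 0.34) has E[X] = 9.18 ✓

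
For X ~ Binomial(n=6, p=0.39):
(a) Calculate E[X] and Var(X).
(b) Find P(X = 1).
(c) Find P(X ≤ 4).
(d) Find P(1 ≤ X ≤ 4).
(a) E[X] = 2.3400, Var(X) = 1.4274
(b) P(X = 1) = 0.197636
(c) P(X ≤ 4) = 0.963459
(d) P(1 ≤ X ≤ 4) = 0.911939

We have X ~ Binomial(n=6, p=0.39).

(a) Moments:
E[X] = 2.3400
Var(X) = 1.4274
σ = √Var(X) = 1.1947

(b) Point probability using PMF:
P(X = 1) = 0.197636

(c) Cumulative probability using CDF:
P(X ≤ 4) = F(4) = 0.963459

(d) Range probability:
P(1 ≤ X ≤ 4) = P(X ≤ 4) - P(X ≤ 0)
                   = F(4) - F(0)
                   = 0.963459 - 0.051520
                   = 0.911939

This means approximately 91.2% of outcomes fall in the interval [1, 4].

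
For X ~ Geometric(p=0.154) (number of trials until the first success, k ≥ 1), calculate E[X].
6.4935

We have X ~ Geometric(p=0.154) (number of trials until the first success, k ≥ 1).

For a Geometric distribution with p=0.154 (number of trials until the first success, k ≥ 1):
E[X] = 6.4935

This is the expected (average) value of X.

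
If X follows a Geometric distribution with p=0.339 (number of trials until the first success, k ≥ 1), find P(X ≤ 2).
0.563079

We have X ~ Geometric(p=0.339) (number of trials until the first success, k ≥ 1).

The CDF gives us P(X ≤ k).

Using the CDF:
P(X ≤ 2) = 0.563079

This means there's approximately a 56.3% chance that X is at most 2.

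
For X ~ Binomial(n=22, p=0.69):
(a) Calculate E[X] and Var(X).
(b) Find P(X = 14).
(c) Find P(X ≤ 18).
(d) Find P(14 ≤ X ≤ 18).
(a) E[X] = 15.1800, Var(X) = 4.7058
(b) P(X = 14) = 0.151223
(c) P(X ≤ 18) = 0.943829
(d) P(14 ≤ X ≤ 18) = 0.727787

We have X ~ Binomial(n=22, p=0.69).

(a) Moments:
E[X] = 15.1800
Var(X) = 4.7058
σ = √Var(X) = 2.1693

(b) Point probability using PMF:
P(X = 14) = 0.151223

(c) Cumulative probability using CDF:
P(X ≤ 18) = F(18) = 0.943829

(d) Range probability:
P(14 ≤ X ≤ 18) = P(X ≤ 18) - P(X ≤ 13)
                   = F(18) - F(13)
                   = 0.943829 - 0.216042
                   = 0.727787

This means approximately 72.8% of outcomes fall in the interval [14, 18].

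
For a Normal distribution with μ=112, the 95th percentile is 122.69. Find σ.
σ = 6.4991

For X ~ Normal(μ, σ), the p-th percentile satisfies x = μ + z_p × σ,
where z_p = Φ⁻¹(p) is the standard normal quantile.

Step 1: z_{0.95} = Φ⁻¹(0.95) = 1.6449

Step 2: Solve for σ:
122.69 = 112 + 1.6449 × σ
σ = (122.69 - 112) / 1.6449
σ = 10.69 / 1.6449
σ = 6.4991

Verification: μ + z × σ = 112 + 1.6449 × 6.4991 = 122.69 ✓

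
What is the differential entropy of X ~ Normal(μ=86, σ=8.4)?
3.5472 nats

We have X ~ Normal(μ=86, σ=8.4).

The differential entropy measures the uncertainty or information content of the distribution.

For a Normal distribution with μ=86, σ=8.4:
h(X) = 3.5472 nats

(In bits, this would be 5.1175 bits.)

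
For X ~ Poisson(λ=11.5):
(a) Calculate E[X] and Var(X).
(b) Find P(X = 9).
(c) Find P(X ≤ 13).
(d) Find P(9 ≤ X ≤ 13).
(a) E[X] = 11.5000, Var(X) = 11.5000
(b) P(X = 9) = 0.098204
(c) P(X ≤ 13) = 0.733040
(d) P(9 ≤ X ≤ 13) = 0.542450

We have X ~ Poisson(λ=11.5).

(a) Moments:
E[X] = 11.5000
Var(X) = 11.5000
σ = √Var(X) = 3.3912

(b) Point probability using PMF:
P(X = 9) = 0.098204

(c) Cumulative probability using CDF:
P(X ≤ 13) = F(13) = 0.733040

(d) Range probability:
P(9 ≤ X ≤ 13) = P(X ≤ 13) - P(X ≤ 8)
                   = F(13) - F(8)
                   = 0.733040 - 0.190590
                   = 0.542450

This means approximately 54.2% of outcomes fall in the interval [9, 13].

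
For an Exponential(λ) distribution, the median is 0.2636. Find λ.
λ = 2.6295

For X ~ Exponential(λ), the CDF is F(x) = 1 - e^(-λx).
The median m satisfies F(m) = 0.5:
1 - e^(-λm) = 0.5
e^(-λm) = 0.5
λm = ln(2)
m = ln(2) / λ

Given m = 0.2636:
λ = ln(2) / 0.2636 = 0.693147 / 0.2636 = 2.6295

Verification: ln(2) / 2.6295 = 0.2636 ✓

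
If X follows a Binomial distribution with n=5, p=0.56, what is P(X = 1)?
0.104947

We have X ~ Binomial(n=5, p=0.56).

For a Binomial distribution, the PMF gives us the probability of each outcome.

Using the PMF formula:
P(X = 1) = 0.104947

Rounded to 4 decimal places: 0.1049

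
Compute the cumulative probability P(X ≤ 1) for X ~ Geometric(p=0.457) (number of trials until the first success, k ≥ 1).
0.457000

We have X ~ Geometric(p=0.457) (number of trials until the first success, k ≥ 1).

The CDF gives us P(X ≤ k).

Using the CDF:
P(X ≤ 1) = 0.457000

This means there's approximately a 45.7% chance that X is at most 1.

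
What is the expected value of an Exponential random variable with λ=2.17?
0.4608

We have X ~ Exponential(λ=2.17).

For an Exponential distribution with λ=2.17:
E[X] = 0.4608

This is the expected (average) value of X.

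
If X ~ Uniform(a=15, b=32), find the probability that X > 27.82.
0.245882

We have X ~ Uniform(a=15, b=32).

P(X > 27.82) = 1 - P(X ≤ 27.82)
                = 1 - F(27.82)
                = 1 - 0.754118
                = 0.245882

So there's approximately a 24.6% chance that X exceeds 27.82.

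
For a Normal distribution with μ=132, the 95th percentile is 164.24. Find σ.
σ = 19.6005

For X ~ Normal(μ, σ), the p-th percentile satisfies x = μ + z_p × σ,
where z_p = Φ⁻¹(p) is the standard normal quantile.

Step 1: z_{0.95} = Φ⁻¹(0.95) = 1.6449

Step 2: Solve for σ:
164.24 = 132 + 1.6449 × σ
σ = (164.24 - 132) / 1.6449
σ = 32.24 / 1.6449
σ = 19.6005

Verification: μ + z × σ = 132 + 1.6449 × 19.6005 = 164.24 ✓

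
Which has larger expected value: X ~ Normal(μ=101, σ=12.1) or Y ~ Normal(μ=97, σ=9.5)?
X has larger mean (101.0000 > 97.0000)

Compute the expected value for each distribution:

X ~ Normal(μ=101, σ=12.1):
E[X] = 101.0000

Y ~ Normal(μ=97, σ=9.5):
E[Y] = 97.0000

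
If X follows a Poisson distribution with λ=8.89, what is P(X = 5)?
0.063746

We have X ~ Poisson(λ=8.89).

For a Poisson distribution, the PMF gives us the probability of each outcome.

Using the PMF formula:
P(X = 5) = 0.063746

Rounded to 4 decimal places: 0.0637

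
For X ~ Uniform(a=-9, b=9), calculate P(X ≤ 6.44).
0.857778

We have X ~ Uniform(a=-9, b=9).

The CDF gives us P(X ≤ k).

Using the CDF:
P(X ≤ 6.44) = 0.857778

This means there's approximately a 85.8% chance that X is at most 6.44.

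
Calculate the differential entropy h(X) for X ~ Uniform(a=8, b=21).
2.5649 nats

We have X ~ Uniform(a=8, b=21).

The differential entropy measures the uncertainty or information content of the distribution.

For a Uniform distribution with a=8, b=21:
h(X) = 2.5649 nats

(In bits, this would be 3.7004 bits.)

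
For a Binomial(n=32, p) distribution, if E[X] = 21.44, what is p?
p = 0.67

For a Binomial(n, p) distribution:
E[X] = n × p

Given n = 32 and E[X] = 21.44:
21.44 = 32 × p
p = 21.44 / 32 = 0.67

Verification: Binomial(32, 0.67) has E[X] = 21.44 ✓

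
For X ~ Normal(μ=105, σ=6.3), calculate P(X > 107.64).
0.337591

We have X ~ Normal(μ=105, σ=6.3).

P(X > 107.64) = 1 - P(X ≤ 107.64)
                = 1 - F(107.64)
                = 1 - 0.662409
                = 0.337591

So there's approximately a 33.8% chance that X exceeds 107.64.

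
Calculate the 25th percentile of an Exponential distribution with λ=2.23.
0.1290

We have X ~ Exponential(λ=2.23).

We want to find x such that P(X ≤ x) = 0.25.

This is the 25th percentile, which means 25% of values fall below this point.

Using the inverse CDF (quantile function):
x = F⁻¹(0.25) = 0.1290

Verification: P(X ≤ 0.1290) = 0.25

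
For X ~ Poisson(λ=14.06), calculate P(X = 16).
0.087290

We have X ~ Poisson(λ=14.06).

For a Poisson distribution, the PMF gives us the probability of each outcome.

Using the PMF formula:
P(X = 16) = 0.087290

Rounded to 4 decimal places: 0.0873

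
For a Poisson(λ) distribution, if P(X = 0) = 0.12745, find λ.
λ = 2.0600

For a Poisson(λ) distribution, the PMF at 0 is:
P(X = 0) = λ^0 e^(-λ) / 0! = e^(-λ)

Given P(X = 0) = 0.12745:
e^(-λ) = 0.12745
-λ = ln(0.12745)
λ = -ln(0.12745) = 2.0600

Verification: e^(-2.0600) = 0.12745 ✓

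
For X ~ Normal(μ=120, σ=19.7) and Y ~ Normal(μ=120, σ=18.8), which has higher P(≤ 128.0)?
Y has higher probability (P(Y ≤ 128.0) = 0.6648 > P(X ≤ 128.0) = 0.6577)

Compute P(≤ 128.0) for each distribution:

X ~ Normal(μ=120, σ=19.7):
P(X ≤ 128.0) = 0.6577

Y ~ Normal(μ=120, σ=18.8):
P(Y ≤ 128.0) = 0.6648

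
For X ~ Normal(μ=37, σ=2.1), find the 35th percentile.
36.1908

We have X ~ Normal(μ=37, σ=2.1).

We want to find x such that P(X ≤ x) = 0.35.

This is the 35th percentile, which means 35% of values fall below this point.

Using the inverse CDF (quantile function):
x = F⁻¹(0.35) = 36.1908

Verification: P(X ≤ 36.1908) = 0.35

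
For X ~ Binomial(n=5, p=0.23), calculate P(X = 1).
0.404260

We have X ~ Binomial(n=5, p=0.23).

For a Binomial distribution, the PMF gives us the probability of each outcome.

Using the PMF formula:
P(X = 1) = 0.404260

Rounded to 4 decimal places: 0.4043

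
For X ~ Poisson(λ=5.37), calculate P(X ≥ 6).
0.448678

We have X ~ Poisson(λ=5.37).

For discrete distributions, P(X ≥ 6) = 1 - P(X ≤ 5).

P(X ≤ 5) = 0.551322
P(X ≥ 6) = 1 - 0.551322 = 0.448678

So there's approximately a 44.9% chance that X is at least 6.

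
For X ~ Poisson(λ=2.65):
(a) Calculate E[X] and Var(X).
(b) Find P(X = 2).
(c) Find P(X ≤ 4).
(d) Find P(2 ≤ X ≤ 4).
(a) E[X] = 2.6500, Var(X) = 2.6500
(b) P(X = 2) = 0.248074
(c) P(X ≤ 4) = 0.870258
(d) P(2 ≤ X ≤ 4) = 0.612381

We have X ~ Poisson(λ=2.65).

(a) Moments:
E[X] = 2.6500
Var(X) = 2.6500
σ = √Var(X) = 1.6279

(b) Point probability using PMF:
P(X = 2) = 0.248074

(c) Cumulative probability using CDF:
P(X ≤ 4) = F(4) = 0.870258

(d) Range probability:
P(2 ≤ X ≤ 4) = P(X ≤ 4) - P(X ≤ 1)
                   = F(4) - F(1)
                   = 0.870258 - 0.257877
                   = 0.612381

This means approximately 61.2% of outcomes fall in the interval [2, 4].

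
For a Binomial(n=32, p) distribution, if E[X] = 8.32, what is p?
p = 0.26

For a Binomial(n, p) distribution:
E[X] = n × p

Given n = 32 and E[X] = 8.32:
8.32 = 32 × p
p = 8.32 / 32 = 0.26

Verification: Binomial(32, 0.26) has E[X] = 8.32 ✓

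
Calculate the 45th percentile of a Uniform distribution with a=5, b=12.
8.1500

We have X ~ Uniform(a=5, b=12).

We want to find x such that P(X ≤ x) = 0.45.

This is the 45th percentile, which means 45% of values fall below this point.

Using the inverse CDF (quantile function):
x = F⁻¹(0.45) = 8.1500

Verification: P(X ≤ 8.1500) = 0.45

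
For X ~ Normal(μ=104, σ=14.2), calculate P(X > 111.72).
0.293337

We have X ~ Normal(μ=104, σ=14.2).

P(X > 111.72) = 1 - P(X ≤ 111.72)
                = 1 - F(111.72)
                = 1 - 0.706663
                = 0.293337

So there's approximately a 29.3% chance that X exceeds 111.72.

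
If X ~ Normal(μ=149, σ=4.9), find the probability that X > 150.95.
0.345330

We have X ~ Normal(μ=149, σ=4.9).

P(X > 150.95) = 1 - P(X ≤ 150.95)
                = 1 - F(150.95)
                = 1 - 0.654670
                = 0.345330

So there's approximately a 34.5% chance that X exceeds 150.95.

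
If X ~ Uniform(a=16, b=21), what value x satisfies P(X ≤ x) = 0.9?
20.5000

We have X ~ Uniform(a=16, b=21).

We want to find x such that P(X ≤ x) = 0.9.

This is the 90th percentile, which means 90% of values fall below this point.

Using the inverse CDF (quantile function):
x = F⁻¹(0.9) = 20.5000

Verification: P(X ≤ 20.5000) = 0.9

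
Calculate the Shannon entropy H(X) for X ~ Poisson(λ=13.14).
2.7002 nats

We have X ~ Poisson(λ=13.14).

The Shannon entropy measures the uncertainty or information content of the distribution.

For a Poisson distribution with λ=13.14:
H(X) = 2.7002 nats

(In bits, this would be 3.8955 bits.)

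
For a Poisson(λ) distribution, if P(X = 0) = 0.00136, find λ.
λ = 6.6003

For a Poisson(λ) distribution, the PMF at 0 is:
P(X = 0) = λ^0 e^(-λ) / 0! = e^(-λ)

Given P(X = 0) = 0.00136:
e^(-λ) = 0.00136
-λ = ln(0.00136)
λ = -ln(0.00136) = 6.6003

Verification: e^(-6.6003) = 0.00136 ✓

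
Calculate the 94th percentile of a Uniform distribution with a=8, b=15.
14.5800

We have X ~ Uniform(a=8, b=15).

We want to find x such that P(X ≤ x) = 0.94.

This is the 94th percentile, which means 94% of values fall below this point.

Using the inverse CDF (quantile function):
x = F⁻¹(0.94) = 14.5800

Verification: P(X ≤ 14.5800) = 0.94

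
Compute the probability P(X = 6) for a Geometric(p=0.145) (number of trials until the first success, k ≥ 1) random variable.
0.066252

We have X ~ Geometric(p=0.145) (number of trials until the first success, k ≥ 1).

For a Geometric distribution, the PMF gives us the probability of each outcome.

Using the PMF formula:
P(X = 6) = 0.066252

Rounded to 4 decimal places: 0.0663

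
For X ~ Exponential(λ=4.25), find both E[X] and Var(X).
E[X] = 0.2353, Var(X) = 0.0554

We have X ~ Exponential(λ=4.25).

For an Exponential distribution with λ=4.25:

Expected value:
E[X] = 0.2353

Variance:
Var(X) = 0.0554

Standard deviation:
σ = √Var(X) = 0.2353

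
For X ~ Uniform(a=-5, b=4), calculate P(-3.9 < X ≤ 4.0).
0.877778

We have X ~ Uniform(a=-5, b=4).

To find P(-3.9 < X ≤ 4.0), we use:
P(-3.9 < X ≤ 4.0) = P(X ≤ 4.0) - P(X ≤ -3.9)
                 = F(4.0) - F(-3.9)
                 = 1.000000 - 0.122222
                 = 0.877778

So there's approximately a 87.8% chance that X falls in this range.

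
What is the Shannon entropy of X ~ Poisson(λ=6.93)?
2.3737 nats

We have X ~ Poisson(λ=6.93).

The Shannon entropy measures the uncertainty or information content of the distribution.

For a Poisson distribution with λ=6.93:
H(X) = 2.3737 nats

(In bits, this would be 3.4245 bits.)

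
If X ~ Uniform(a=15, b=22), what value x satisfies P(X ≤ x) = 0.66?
19.6200

We have X ~ Uniform(a=15, b=22).

We want to find x such that P(X ≤ x) = 0.66.

This is the 66th percentile, which means 66% of values fall below this point.

Using the inverse CDF (quantile function):
x = F⁻¹(0.66) = 19.6200

Verification: P(X ≤ 19.6200) = 0.66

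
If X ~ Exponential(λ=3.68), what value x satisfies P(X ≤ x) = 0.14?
0.0410

We have X ~ Exponential(λ=3.68).

We want to find x such that P(X ≤ x) = 0.14.

This is the 14th percentile, which means 14% of values fall below this point.

Using the inverse CDF (quantile function):
x = F⁻¹(0.14) = 0.0410

Verification: P(X ≤ 0.0410) = 0.14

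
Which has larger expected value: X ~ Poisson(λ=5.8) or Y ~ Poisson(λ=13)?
Y has larger mean (13.0000 > 5.8000)

Compute the expected value for each distribution:

X ~ Poisson(λ=5.8):
E[X] = 5.8000

Y ~ Poisson(λ=13):
E[Y] = 13.0000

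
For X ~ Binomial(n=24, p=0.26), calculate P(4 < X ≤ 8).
0.640066

We have X ~ Binomial(n=24, p=0.26).

To find P(4 < X ≤ 8), we use:
P(4 < X ≤ 8) = P(X ≤ 8) - P(X ≤ 4)
                 = F(8) - F(4)
                 = 0.853254 - 0.213188
                 = 0.640066

So there's approximately a 64.0% chance that X falls in this range.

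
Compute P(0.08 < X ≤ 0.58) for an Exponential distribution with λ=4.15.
0.627402

We have X ~ Exponential(λ=4.15).

To find P(0.08 < X ≤ 0.58), we use:
P(0.08 < X ≤ 0.58) = P(X ≤ 0.58) - P(X ≤ 0.08)
                 = F(0.58) - F(0.08)
                 = 0.909915 - 0.282513
                 = 0.627402

So there's approximately a 62.7% chance that X falls in this range.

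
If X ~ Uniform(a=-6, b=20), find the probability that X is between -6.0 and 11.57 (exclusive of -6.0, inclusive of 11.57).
0.675769

We have X ~ Uniform(a=-6, b=20).

To find P(-6.0 < X ≤ 11.57), we use:
P(-6.0 < X ≤ 11.57) = P(X ≤ 11.57) - P(X ≤ -6.0)
                 = F(11.57) - F(-6.0)
                 = 0.675769 - 0.000000
                 = 0.675769

So there's approximately a 67.6% chance that X falls in this range.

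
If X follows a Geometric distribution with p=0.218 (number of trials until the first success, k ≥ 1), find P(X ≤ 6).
0.771314

We have X ~ Geometric(p=0.218) (number of trials until the first success, k ≥ 1).

The CDF gives us P(X ≤ k).

Using the CDF:
P(X ≤ 6) = 0.771314

This means there's approximately a 77.1% chance that X is at most 6.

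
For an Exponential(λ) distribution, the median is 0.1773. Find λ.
λ = 3.9095

For X ~ Exponential(λ), the CDF is F(x) = 1 - e^(-λx).
The median m satisfies F(m) = 0.5:
1 - e^(-λm) = 0.5
e^(-λm) = 0.5
λm = ln(2)
m = ln(2) / λ

Given m = 0.1773:
λ = ln(2) / 0.1773 = 0.693147 / 0.1773 = 3.9095

Verification: ln(2) / 3.9095 = 0.1773 ✓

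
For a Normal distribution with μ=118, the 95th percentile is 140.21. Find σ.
σ = 13.5027

For X ~ Normal(μ, σ), the p-th percentile satisfies x = μ + z_p × σ,
where z_p = Φ⁻¹(p) is the standard normal quantile.

Step 1: z_{0.95} = Φ⁻¹(0.95) = 1.6449

Step 2: Solve for σ:
140.21 = 118 + 1.6449 × σ
σ = (140.21 - 118) / 1.6449
σ = 22.21 / 1.6449
σ = 13.5027

Verification: μ + z × σ = 118 + 1.6449 × 13.5027 = 140.21 ✓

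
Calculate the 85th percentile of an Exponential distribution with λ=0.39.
4.8644

We have X ~ Exponential(λ=0.39).

We want to find x such that P(X ≤ x) = 0.85.

This is the 85th percentile, which means 85% of values fall below this point.

Using the inverse CDF (quantile function):
x = F⁻¹(0.85) = 4.8644

Verification: P(X ≤ 4.8644) = 0.85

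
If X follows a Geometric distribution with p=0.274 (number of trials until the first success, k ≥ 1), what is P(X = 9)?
0.021147

We have X ~ Geometric(p=0.274) (number of trials until the first success, k ≥ 1).

For a Geometric distribution, the PMF gives us the probability of each outcome.

Using the PMF formula:
P(X = 9) = 0.021147

Rounded to 4 decimal places: 0.0211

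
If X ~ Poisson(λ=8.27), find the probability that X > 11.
0.132393

We have X ~ Poisson(λ=8.27).

P(X > 11) = 1 - P(X ≤ 11)
                = 1 - F(11)
                = 1 - 0.867607
                = 0.132393

So there's approximately a 13.2% chance that X exceeds 11.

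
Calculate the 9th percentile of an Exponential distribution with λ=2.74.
0.0344

We have X ~ Exponential(λ=2.74).

We want to find x such that P(X ≤ x) = 0.09.

This is the 9th percentile, which means 9% of values fall below this point.

Using the inverse CDF (quantile function):
x = F⁻¹(0.09) = 0.0344

Verification: P(X ≤ 0.0344) = 0.09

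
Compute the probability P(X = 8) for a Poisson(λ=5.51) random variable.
0.085257

We have X ~ Poisson(λ=5.51).

For a Poisson distribution, the PMF gives us the probability of each outcome.

Using the PMF formula:
P(X = 8) = 0.085257

Rounded to 4 decimal places: 0.0853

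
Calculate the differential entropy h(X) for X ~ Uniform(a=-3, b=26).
3.3673 nats

We have X ~ Uniform(a=-3, b=26).

The differential entropy measures the uncertainty or information content of the distribution.

For a Uniform distribution with a=-3, b=26:
h(X) = 3.3673 nats

(In bits, this would be 4.8580 bits.)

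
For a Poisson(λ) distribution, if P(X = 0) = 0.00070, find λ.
λ = 7.2644

For a Poisson(λ) distribution, the PMF at 0 is:
P(X = 0) = λ^0 e^(-λ) / 0! = e^(-λ)

Given P(X = 0) = 0.00070:
e^(-λ) = 0.00070
-λ = ln(0.00070)
λ = -ln(0.00070) = 7.2644

Verification: e^(-7.2644) = 0.00070 ✓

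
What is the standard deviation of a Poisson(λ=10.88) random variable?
3.2985

We have X ~ Poisson(λ=10.88).

For a Poisson distribution with λ=10.88:
σ = √Var(X) = 3.2985

The standard deviation is the square root of the variance.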